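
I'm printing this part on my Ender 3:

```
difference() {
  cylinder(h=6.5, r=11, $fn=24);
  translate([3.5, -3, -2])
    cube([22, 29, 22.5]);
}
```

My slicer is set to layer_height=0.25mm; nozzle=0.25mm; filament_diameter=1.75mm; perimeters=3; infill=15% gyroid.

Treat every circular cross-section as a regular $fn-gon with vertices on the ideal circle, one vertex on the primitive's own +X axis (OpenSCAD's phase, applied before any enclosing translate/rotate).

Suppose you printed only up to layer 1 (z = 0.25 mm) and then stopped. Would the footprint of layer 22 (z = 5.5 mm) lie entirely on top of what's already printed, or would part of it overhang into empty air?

entirely on top

Compare the two slices. At z = 0.25: the cylinder: section is a regular 24-gon, circumradius r=11 (area = (24/2)·11.000²·sin(360°/24) = 375.81 mm²); the cube at (3.5, -3) (footprint 22×29) is included at this height (area 638.00 mm²); After the difference (first − rest): starting from the r=11 cylinder (375.81 mm²), the 22×29 cube at (3.5, -3) partially overlaps it — only the 78.22 mm² overlap (of its 638.00 mm²) is removed, clipping the outline — area = 297.58 mm². At z = 5.5: the r=11 cylinder gives a regular 24-gon of circumradius 11 (constant along its height) (area = (24/2)·11.000²·sin(360°/24) = 375.81 mm²); the cube at (3.5, -3) (footprint 22×29) is included at this height (area 638.00 mm²); Subtracting the remaining from the first: starting from the r=11 cylinder (375.81 mm²), the 22×29 cube at (3.5, -3) partially overlaps it — only the 78.22 mm² overlap (of its 638.00 mm²) is removed, clipping the outline — area = 297.58 mm². Checking containment: the cross-section at z = 5.5 is a subset of the cross-section at z = 0.25.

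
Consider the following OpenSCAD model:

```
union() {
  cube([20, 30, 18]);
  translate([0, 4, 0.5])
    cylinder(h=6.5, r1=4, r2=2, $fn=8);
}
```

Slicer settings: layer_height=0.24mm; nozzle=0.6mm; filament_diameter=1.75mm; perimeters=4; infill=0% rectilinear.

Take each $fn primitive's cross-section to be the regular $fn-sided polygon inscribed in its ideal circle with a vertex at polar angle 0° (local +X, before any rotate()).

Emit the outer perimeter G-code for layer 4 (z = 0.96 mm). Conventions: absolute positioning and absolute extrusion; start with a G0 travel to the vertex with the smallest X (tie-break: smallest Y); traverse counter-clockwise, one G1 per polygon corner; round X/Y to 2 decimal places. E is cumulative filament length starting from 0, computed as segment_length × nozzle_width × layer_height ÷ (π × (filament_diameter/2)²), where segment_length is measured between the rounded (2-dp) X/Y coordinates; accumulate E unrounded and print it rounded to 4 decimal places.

G0 X-3.86 Y4.00 Z0.96
G1 X-2.73 Y1.27 E0.1769
G1 X0.00 Y0.14 E0.3538
G1 X0.00 Y0.00 E0.3622
G1 X20.00 Y0.00 E1.5595
G1 X20.00 Y30.00 E3.3556
G1 X0.00 Y30.00 E4.5529
G1 X0.00 Y7.86 E5.8784
G1 X-2.73 Y6.73 E6.0553
G1 X-3.86 Y4.00 E6.2322

At z = 0.96 mm: the cube (footprint 20×30) is included at this height; the cone at (0, 4) (r1=4→r2=2) has section circumradius 3.858 here — a regular 8-gon; Merging all regions: the regions partially overlap (shared area 21.05 mm²), so overlapping operands fuse into one piece — 1 connected region. The outline is a single polygon with 9 vertices. Extrusion per mm of travel: 0.6 × 0.24 / (π × 0.875²) = 0.059868. Accumulating E over each segment gives final E = 6.2322.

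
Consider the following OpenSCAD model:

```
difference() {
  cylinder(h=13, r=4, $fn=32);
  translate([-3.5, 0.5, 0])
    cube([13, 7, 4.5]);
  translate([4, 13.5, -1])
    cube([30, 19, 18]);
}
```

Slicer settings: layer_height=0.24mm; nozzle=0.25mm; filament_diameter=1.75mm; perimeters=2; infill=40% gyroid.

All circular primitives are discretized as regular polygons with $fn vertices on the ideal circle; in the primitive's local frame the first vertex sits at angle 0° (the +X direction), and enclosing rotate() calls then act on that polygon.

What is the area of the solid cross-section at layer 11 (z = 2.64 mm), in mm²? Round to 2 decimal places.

29.34 mm²

At z = 2.64 mm: the r=4 cylinder gives a regular 32-gon of circumradius 4 (constant along its height) (area = (32/2)·4.000²·sin(360°/32) = 49.94 mm²); the 13×7 cube at (-3.5, 0.5) contributes its full rectangle (area 91.00 mm²); the 30×19 cube at (4, 13.5) contributes its full rectangle (area 570.00 mm²); Taking the first minus the rest: starting from the r=4 cylinder (49.94 mm²), the 13×7 cube at (-3.5, 0.5) partially overlaps it — only the 20.61 mm² overlap (of its 91.00 mm²) is removed, clipping the outline; the 30×19 cube at (4, 13.5) misses the remaining region (no effect) — area = 29.34 mm². Overall, the cross-section is a single solid region. Net area = 29.34 mm².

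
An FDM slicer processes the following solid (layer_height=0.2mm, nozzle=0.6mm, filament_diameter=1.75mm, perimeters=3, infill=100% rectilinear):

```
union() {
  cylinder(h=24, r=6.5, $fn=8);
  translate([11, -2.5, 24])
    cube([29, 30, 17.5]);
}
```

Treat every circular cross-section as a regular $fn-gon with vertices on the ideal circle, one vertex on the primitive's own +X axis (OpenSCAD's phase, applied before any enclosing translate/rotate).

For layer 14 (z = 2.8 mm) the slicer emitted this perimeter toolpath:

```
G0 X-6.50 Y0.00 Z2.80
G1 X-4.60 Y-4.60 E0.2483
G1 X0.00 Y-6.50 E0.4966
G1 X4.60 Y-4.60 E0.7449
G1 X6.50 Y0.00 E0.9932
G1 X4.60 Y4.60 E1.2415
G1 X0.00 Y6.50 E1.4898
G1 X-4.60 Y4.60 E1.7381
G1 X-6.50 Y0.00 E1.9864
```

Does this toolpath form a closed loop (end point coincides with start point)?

yes

Start point (G0): (-6.50, 0.00). End point (last G1): the path returns to the start — closed.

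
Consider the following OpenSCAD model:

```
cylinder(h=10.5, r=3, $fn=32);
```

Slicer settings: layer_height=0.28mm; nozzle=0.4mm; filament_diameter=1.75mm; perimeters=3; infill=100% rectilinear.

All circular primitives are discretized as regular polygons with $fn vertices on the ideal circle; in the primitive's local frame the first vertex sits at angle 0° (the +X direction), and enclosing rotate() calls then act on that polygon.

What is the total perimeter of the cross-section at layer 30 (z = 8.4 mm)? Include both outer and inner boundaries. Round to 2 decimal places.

18.82 mm

At z = 8.4 mm: the r=3 cylinder contributes a regular 32-gon of circumradius 3 (perimeter = 2·32·3.000·sin(180°/32) = 18.82 mm). Overall, the cross-section is a single solid region. Total boundary length (outer) = 18.82 mm.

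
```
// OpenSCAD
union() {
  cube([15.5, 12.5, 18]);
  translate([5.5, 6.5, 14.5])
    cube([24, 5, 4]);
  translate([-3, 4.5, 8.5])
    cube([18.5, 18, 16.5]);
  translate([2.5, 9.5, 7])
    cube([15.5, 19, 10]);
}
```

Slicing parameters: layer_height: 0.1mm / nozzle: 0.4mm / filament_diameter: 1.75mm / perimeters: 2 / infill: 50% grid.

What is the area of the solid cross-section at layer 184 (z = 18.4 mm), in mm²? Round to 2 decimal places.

At z = 18.4 mm: the cube is absent (z outside [0, 18]); the 24×5 cube at (5.5, 6.5) contributes its full rectangle (area 120.00 mm²); the 18.5×18 cube at (-3, 4.5) contributes its full rectangle (area 333.00 mm²); the cube at (2.5, 9.5) is absent (z outside [7, 17]); Merging all regions: the regions partially overlap — summed areas 453.00 mm² minus the doubly-counted overlap 50.00 mm² gives 403.00 mm² — area = 403.00 mm². Overall, the cross-section is a single solid region. Net area = 403.00 mm².

403.00 mm²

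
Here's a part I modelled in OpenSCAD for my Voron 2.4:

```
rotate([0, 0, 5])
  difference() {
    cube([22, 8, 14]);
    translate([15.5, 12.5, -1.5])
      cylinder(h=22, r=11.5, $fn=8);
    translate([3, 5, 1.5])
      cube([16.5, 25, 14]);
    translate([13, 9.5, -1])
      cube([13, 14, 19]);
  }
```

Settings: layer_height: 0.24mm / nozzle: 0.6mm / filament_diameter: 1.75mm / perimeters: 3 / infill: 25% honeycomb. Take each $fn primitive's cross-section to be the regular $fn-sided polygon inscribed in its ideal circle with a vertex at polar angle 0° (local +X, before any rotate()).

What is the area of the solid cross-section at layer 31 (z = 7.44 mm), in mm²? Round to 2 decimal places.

82.84 mm²

At z = 7.44 mm: the cube (footprint 22×8) is included at this height (area 176.00 mm²); the r=11.5 cylinder at (15.5, 12.5) contributes a regular 8-gon of circumradius 11.5 (area = (8/2)·11.500²·sin(360°/8) = 374.06 mm²); the cube at (3, 5) (footprint 16.5×25) is included at this height (area 412.50 mm²); the cube at (13, 9.5) is present — its section is the full 13×14 rectangle (area 182.00 mm²); Subtracting the remaining from the first: starting from the 22×8 cube (176.00 mm²), the r=11.5 cylinder at (15.5, 12.5) partially overlaps it — only the 82.71 mm² overlap (of its 374.06 mm²) is removed, clipping the outline; the 16.5×25 cube at (3, 5) partially overlaps it — only the 10.46 mm² overlap (of its 412.50 mm²) is removed, clipping the outline; the 13×14 cube at (13, 9.5) misses the remaining region (no effect) — area = 82.84 mm²; (whole slice rotated 5° about Z — lengths, areas and connectivity unchanged). Overall, the cross-section is a single solid region. Net area = 82.84 mm².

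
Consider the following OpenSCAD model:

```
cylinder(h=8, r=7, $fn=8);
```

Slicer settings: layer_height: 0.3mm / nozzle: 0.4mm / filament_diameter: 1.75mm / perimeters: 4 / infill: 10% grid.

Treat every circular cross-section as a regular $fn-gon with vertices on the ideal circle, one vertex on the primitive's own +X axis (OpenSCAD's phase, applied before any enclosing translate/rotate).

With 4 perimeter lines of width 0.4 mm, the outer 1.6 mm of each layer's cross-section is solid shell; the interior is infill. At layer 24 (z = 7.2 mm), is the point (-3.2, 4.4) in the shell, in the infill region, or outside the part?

At z = 7.2 mm: the cylinder: section is a regular 8-gon, circumradius r=7. Overall, the cross-section is a single solid region. The nearest boundary edge runs (0.00, 7.00)→(-4.95, 4.95); distance from the point to it = 1.18 mm. The point is inside the cross-section, 1.18 mm from the nearest boundary — within the 1.6 mm shell band (4 × 0.4).

shell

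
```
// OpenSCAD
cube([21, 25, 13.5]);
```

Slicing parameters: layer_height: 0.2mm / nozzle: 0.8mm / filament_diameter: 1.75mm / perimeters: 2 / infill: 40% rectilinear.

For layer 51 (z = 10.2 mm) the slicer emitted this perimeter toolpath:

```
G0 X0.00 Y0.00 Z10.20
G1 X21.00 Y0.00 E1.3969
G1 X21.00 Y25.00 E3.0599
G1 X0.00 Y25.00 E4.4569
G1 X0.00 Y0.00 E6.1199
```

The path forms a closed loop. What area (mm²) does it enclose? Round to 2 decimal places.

525.00 mm²

Apply the shoelace formula to the sequence of (X, Y) vertices; enclosed area = 525.00 mm².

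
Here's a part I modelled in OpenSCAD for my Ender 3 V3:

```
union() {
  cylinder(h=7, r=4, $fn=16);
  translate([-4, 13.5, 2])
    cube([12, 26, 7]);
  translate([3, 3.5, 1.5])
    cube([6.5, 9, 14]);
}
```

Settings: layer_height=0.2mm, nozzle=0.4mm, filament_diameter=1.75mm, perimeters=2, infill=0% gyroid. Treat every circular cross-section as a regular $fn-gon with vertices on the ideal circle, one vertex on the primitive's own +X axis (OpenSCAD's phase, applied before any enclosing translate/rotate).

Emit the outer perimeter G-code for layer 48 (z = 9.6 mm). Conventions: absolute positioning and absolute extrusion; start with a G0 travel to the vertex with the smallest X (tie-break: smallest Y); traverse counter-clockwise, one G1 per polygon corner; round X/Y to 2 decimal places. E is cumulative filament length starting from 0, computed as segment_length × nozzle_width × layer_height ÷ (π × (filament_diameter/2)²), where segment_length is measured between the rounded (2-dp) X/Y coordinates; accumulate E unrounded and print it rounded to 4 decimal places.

At z = 9.6 mm: the cylinder is absent (z outside [0, 7]); the cube at (-4, 13.5) does not reach this height (z outside [2, 9]); the cube at (3, 3.5) (footprint 6.5×9) is included at this height; Merging all regions: only the 6.5×9 cube at (3, 3.5) is present, so the union is just that shape — 1 connected region. The outline is a single polygon with 4 vertices. Extrusion per mm of travel: 0.4 × 0.2 / (π × 0.875²) = 0.033260. Accumulating E over each segment gives final E = 1.0311.

G0 X3.00 Y3.50 Z9.60
G1 X9.50 Y3.50 E0.2162
G1 X9.50 Y12.50 E0.5155
G1 X3.00 Y12.50 E0.7317
G1 X3.00 Y3.50 E1.0311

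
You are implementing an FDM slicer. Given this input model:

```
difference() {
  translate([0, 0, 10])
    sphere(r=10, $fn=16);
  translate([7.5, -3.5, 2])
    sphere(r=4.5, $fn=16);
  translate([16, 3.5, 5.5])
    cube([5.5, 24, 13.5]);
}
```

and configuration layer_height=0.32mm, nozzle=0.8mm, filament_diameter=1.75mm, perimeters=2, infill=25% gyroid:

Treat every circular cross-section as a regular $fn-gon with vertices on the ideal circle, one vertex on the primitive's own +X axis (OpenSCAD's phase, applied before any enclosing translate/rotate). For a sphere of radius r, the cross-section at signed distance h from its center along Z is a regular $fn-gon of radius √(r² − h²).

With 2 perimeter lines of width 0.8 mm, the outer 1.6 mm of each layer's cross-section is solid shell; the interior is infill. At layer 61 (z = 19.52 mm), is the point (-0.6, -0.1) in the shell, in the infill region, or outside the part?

At z = 19.52 mm: the r=10 sphere contributes a regular 16-gon of circumradius √(10²−9.52²) = 3.061; the sphere at (7.5, -3.5) does not reach this height (|z−center|=17.520 > r=4.5); the cube at (16, 3.5) is absent (z outside [5.5, 19]); After the difference (first − rest): none of the subtracted shapes is present at this height, so the r=10 sphere is unchanged — 1 connected region. Overall, the cross-section is a single solid region. The nearest boundary edge runs (-3.06, 0.00)→(-2.83, -1.17); distance from the point to it = 2.39 mm. The point is inside the cross-section and 2.39 mm from the nearest boundary — more than the 1.6 mm shell width (2 × 0.8), so it's in the infill interior.

infill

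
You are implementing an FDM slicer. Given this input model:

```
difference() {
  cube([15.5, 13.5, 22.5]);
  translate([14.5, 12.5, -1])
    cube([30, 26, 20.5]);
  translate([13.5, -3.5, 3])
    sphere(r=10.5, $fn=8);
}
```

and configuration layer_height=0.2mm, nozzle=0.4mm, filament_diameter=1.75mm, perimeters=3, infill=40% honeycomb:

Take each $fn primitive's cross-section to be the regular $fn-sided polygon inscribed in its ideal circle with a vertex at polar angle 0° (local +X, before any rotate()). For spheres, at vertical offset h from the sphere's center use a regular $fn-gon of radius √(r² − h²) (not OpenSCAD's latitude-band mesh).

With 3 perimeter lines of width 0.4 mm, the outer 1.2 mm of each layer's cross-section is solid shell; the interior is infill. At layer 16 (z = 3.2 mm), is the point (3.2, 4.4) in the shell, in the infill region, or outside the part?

At z = 3.2 mm: the cube (footprint 15.5×13.5) is included at this height; the cube at (14.5, 12.5) (footprint 30×26) is included at this height; the sphere at (13.5, -3.5): section is a regular 8-gon, circumradius = √(r²−h²) = √(10.5²−0.2²) = 10.498; Subtracting the remaining from the first: starting from the 15.5×13.5 cube, the 30×26 cube at (14.5, 12.5) partially overlaps it — only the 1.00 mm² overlap (of its 780.00 mm²) is removed, clipping the outline; the r=10.5 sphere at (13.5, -3.5) partially overlaps it — only the 56.89 mm² overlap (of its 311.72 mm²) is removed, clipping the outline — 1 connected region. Overall, the cross-section is a single solid region. The nearest boundary edge runs (6.08, 3.92)→(4.45, 0.00); distance from the point to it = 2.84 mm. The point is inside the cross-section and 2.84 mm from the nearest boundary — more than the 1.2 mm shell width (3 × 0.4), so it's in the infill interior.

infill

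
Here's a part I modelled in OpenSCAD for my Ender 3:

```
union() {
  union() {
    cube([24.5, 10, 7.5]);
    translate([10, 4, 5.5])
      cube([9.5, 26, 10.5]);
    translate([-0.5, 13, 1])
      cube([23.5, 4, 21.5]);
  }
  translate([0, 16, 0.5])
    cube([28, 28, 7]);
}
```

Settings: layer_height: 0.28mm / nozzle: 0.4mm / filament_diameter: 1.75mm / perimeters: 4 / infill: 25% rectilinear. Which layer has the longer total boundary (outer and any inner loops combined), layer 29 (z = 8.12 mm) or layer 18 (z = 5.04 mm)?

layer 18 (z = 5.04 mm)

Layer 29 (z = 8.12): the cube does not reach this height (z outside [0, 7.5]); the cube at (10, 4) (footprint 9.5×26) is included at this height (perimeter 71.00 mm); the cube at (-0.5, 13) (footprint 23.5×4) is included at this height (perimeter 55.00 mm); Taking the union: the regions partially overlap (shared area 38.00 mm²), so the edge portions inside another operand are dropped and the merged outline is re-measured after clipping — boundary = 99.00 mm; the cube at (0, 16) is absent (z outside [0.5, 7.5]); Taking the union: only that combined region is present, so the union is just that shape — boundary = 99.00 mm. So its perimeter = 99.00 mm. Layer 18 (z = 5.04): the cube is present — its section is the full 24.5×10 rectangle (perimeter 69.00 mm); the cube at (10, 4) is absent (z outside [5.5, 16]); the 23.5×4 cube at (-0.5, 13) contributes its full rectangle (perimeter 55.00 mm); Merging all regions: the 2 present regions are separate (no shared area or edge), so areas and boundary lengths simply add and each stays a separate island — boundary = 124.00 mm; the 28×28 cube at (0, 16) contributes its full rectangle (perimeter 112.00 mm); Merging all regions: the regions partially overlap (shared area 23.00 mm²), so the edge portions inside another operand are dropped and the merged outline is re-measured after clipping — boundary = 188.00 mm. So its perimeter = 188.00 mm. Layer 18 is larger (188.00 vs 99.00 mm).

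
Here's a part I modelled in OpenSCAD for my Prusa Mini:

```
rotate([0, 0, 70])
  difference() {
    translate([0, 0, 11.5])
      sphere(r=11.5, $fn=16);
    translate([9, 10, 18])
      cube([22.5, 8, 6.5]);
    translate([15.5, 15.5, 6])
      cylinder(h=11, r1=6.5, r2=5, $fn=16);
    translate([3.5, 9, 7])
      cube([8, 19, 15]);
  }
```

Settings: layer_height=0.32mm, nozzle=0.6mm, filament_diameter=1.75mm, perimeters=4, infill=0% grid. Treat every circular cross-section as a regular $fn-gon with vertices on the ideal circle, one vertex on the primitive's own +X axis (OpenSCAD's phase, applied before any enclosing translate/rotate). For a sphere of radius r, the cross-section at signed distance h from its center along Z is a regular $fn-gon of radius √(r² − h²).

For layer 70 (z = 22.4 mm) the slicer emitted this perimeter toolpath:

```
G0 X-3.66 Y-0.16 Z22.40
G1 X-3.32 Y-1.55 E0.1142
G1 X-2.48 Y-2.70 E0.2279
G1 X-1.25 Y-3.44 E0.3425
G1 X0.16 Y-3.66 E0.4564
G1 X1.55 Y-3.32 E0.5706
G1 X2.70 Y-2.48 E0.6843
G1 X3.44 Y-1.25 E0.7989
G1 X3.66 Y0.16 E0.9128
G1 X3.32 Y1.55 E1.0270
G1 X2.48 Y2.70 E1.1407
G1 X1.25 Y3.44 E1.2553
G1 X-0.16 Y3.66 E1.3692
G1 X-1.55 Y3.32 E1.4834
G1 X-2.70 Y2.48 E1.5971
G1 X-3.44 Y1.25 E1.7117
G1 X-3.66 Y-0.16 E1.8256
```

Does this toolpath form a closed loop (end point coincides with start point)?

Start point (G0): (-3.66, -0.16). End point (last G1): the path returns to the start — closed.

yes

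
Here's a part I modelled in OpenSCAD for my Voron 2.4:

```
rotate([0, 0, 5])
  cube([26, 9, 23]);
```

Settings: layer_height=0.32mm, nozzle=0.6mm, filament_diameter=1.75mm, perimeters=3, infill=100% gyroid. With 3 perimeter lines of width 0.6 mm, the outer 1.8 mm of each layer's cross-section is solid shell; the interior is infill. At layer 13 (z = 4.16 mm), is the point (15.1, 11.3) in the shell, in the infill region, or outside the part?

At z = 4.16 mm: the cube is present — its section is the full 26×9 rectangle; (whole slice rotated 5° about Z — lengths, areas and connectivity unchanged). Overall, the cross-section is a single solid region. Undo the 5° rotation: the query point maps to (16.027, 9.941) in the un-rotated model frame. The nearest boundary edge runs (26.00, 9.00)→(0.00, 9.00); distance from the point to it = 0.94 mm. The point is not inside any of the regions above, so it lies outside the cross-section (0.94 mm from the nearest boundary).

outside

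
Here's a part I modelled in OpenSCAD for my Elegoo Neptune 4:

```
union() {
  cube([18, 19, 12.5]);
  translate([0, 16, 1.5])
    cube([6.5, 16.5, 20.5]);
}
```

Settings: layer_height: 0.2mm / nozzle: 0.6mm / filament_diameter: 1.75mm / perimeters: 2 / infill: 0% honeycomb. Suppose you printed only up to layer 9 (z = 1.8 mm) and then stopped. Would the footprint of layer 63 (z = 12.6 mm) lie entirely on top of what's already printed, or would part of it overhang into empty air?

entirely on top

Compare the two slices. At z = 1.8: the cube (footprint 18×19) is included at this height (area 342.00 mm²); the 6.5×16.5 cube at (0, 16) contributes its full rectangle (area 107.25 mm²); Merging all regions: the regions partially overlap — summed areas 449.25 mm² minus the doubly-counted overlap 19.50 mm² gives 429.75 mm² — area = 429.75 mm². At z = 12.6: the cube is not intersected at this z (z outside [0, 12.5]); the cube at (0, 16) (footprint 6.5×16.5) is included at this height (area 107.25 mm²); Taking the union: only the 6.5×16.5 cube at (0, 16) is present, so the union is just that shape — area = 107.25 mm². Checking containment: the cross-section at z = 12.6 is a subset of the cross-section at z = 1.8.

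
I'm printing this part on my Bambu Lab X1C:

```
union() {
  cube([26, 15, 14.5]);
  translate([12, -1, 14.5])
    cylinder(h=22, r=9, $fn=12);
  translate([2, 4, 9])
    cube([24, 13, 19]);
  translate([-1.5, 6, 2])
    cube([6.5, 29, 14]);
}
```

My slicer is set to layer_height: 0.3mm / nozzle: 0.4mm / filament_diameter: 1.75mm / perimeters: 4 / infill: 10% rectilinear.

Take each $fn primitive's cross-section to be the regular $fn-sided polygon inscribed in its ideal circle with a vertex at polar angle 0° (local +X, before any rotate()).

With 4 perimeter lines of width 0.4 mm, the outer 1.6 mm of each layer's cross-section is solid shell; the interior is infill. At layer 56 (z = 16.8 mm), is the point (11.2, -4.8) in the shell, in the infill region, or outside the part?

infill

At z = 16.8 mm: the cube is absent (z outside [0, 14.5]); the r=9 cylinder at (12, -1) contributes a regular 12-gon of circumradius 9; the cube at (2, 4) (footprint 24×13) is included at this height; the cube at (-1.5, 6) is absent (z outside [2, 16]); Taking the union: the regions partially overlap (shared area 38.38 mm²), so overlapping operands fuse into one piece — 1 connected region. Overall, the cross-section is a single solid region. The nearest boundary edge runs (12.00, -10.00)→(7.50, -8.79); distance from the point to it = 4.82 mm. The point is inside the cross-section and 4.82 mm from the nearest boundary — more than the 1.6 mm shell width (4 × 0.4), so it's in the infill interior.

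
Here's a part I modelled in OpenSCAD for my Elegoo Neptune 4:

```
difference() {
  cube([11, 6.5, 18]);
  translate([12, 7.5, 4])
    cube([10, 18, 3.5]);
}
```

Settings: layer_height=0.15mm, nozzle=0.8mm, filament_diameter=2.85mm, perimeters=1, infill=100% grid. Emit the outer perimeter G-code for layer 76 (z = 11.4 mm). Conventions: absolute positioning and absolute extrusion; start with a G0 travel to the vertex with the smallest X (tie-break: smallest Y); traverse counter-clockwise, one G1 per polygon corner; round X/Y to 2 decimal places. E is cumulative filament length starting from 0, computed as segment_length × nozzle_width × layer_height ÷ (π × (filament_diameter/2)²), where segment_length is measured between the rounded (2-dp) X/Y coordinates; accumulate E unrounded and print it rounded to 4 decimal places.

At z = 11.4 mm: the cube (footprint 11×6.5) is included at this height; the cube at (12, 7.5) does not reach this height (z outside [4, 7.5]); Subtracting the remaining from the first: none of the subtracted shapes is present at this height, so the 11×6.5 cube is unchanged — 1 connected region. The outline is a single polygon with 4 vertices. Extrusion per mm of travel: 0.8 × 0.15 / (π × 1.425²) = 0.018811. Accumulating E over each segment gives final E = 0.6584.

G0 X0.00 Y0.00 Z11.40
G1 X11.00 Y0.00 E0.2069
G1 X11.00 Y6.50 E0.3292
G1 X0.00 Y6.50 E0.5361
G1 X0.00 Y0.00 E0.6584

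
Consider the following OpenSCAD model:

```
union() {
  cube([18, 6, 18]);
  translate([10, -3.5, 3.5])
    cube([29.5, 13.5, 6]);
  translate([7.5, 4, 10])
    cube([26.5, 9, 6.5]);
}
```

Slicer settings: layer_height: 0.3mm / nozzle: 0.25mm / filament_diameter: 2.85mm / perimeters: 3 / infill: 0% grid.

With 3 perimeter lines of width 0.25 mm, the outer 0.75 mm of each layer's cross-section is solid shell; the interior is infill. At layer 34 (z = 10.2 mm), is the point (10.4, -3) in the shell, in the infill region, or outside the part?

outside

At z = 10.2 mm: the 18×6 cube contributes its full rectangle; the cube at (10, -3.5) is not intersected at this z (z outside [3.5, 9.5]); the cube at (7.5, 4) is present — its section is the full 26.5×9 rectangle; Combining (union): the regions partially overlap (shared area 21.00 mm²), so overlapping operands fuse into one piece — 1 connected region. Overall, the cross-section is a single solid region. The nearest boundary edge runs (18.00, 0.00)→(0.00, 0.00); distance from the point to it = 3.00 mm. The point is not inside any of the regions above, so it lies outside the cross-section (3.00 mm from the nearest boundary).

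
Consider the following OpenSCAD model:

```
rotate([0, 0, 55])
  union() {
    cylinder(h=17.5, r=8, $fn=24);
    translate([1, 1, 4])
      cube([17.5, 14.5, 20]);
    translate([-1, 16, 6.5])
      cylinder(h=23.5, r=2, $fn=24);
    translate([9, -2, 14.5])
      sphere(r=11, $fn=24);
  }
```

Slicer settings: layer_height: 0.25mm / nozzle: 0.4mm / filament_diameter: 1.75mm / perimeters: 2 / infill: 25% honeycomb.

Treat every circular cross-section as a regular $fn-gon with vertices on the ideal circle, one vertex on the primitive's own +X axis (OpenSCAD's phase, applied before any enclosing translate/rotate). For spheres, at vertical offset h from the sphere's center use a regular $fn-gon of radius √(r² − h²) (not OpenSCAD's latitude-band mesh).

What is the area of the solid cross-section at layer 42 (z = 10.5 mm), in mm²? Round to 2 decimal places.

589.33 mm²

At z = 10.5 mm: the cylinder: section is a regular 24-gon, circumradius r=8 (area = (24/2)·8.000²·sin(360°/24) = 198.77 mm²); the cube at (1, 1) is present — its section is the full 17.5×14.5 rectangle (area 253.75 mm²); the r=2 cylinder at (-1, 16) gives a regular 24-gon of circumradius 2 (constant along its height) (area = (24/2)·2.000²·sin(360°/24) = 12.42 mm²); the sphere at (9, -2): section is a regular 24-gon, circumradius = √(r²−h²) = √(11²−4²) = 10.247 (area = (24/2)·10.247²·sin(360°/24) = 326.11 mm²); Merging all regions: the regions partially overlap — summed areas 791.06 mm² minus the doubly-counted overlap 201.73 mm² gives 589.33 mm² — area = 589.33 mm²; (rotated 55° about Z; rotation is an isometry so areas/perimeters/island counts are preserved). Overall, the cross-section has 2 separate islands. Net area = 589.33 mm².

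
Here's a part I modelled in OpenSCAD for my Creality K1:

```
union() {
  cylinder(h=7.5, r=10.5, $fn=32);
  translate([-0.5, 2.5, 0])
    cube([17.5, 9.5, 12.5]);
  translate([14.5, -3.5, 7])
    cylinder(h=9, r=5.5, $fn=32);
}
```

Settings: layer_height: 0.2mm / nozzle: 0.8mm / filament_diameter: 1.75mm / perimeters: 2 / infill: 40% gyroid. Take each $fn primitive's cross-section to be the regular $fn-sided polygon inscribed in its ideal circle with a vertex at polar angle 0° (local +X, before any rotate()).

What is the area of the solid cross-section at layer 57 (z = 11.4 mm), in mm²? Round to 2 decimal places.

At z = 11.4 mm: the cylinder does not reach this height (z outside [0, 7.5]); the cube at (-0.5, 2.5) is present — its section is the full 17.5×9.5 rectangle (area 166.25 mm²); the cylinder at (14.5, -3.5): section is a regular 32-gon, circumradius r=5.5 (area = (32/2)·5.500²·sin(360°/32) = 94.42 mm²); Taking the union: the 2 present regions are separate (no shared area or edge), so areas and boundary lengths simply add and each stays a separate island — area = 260.67 mm². Overall, the cross-section has 2 separate islands. Net area = 260.67 mm².

260.67 mm²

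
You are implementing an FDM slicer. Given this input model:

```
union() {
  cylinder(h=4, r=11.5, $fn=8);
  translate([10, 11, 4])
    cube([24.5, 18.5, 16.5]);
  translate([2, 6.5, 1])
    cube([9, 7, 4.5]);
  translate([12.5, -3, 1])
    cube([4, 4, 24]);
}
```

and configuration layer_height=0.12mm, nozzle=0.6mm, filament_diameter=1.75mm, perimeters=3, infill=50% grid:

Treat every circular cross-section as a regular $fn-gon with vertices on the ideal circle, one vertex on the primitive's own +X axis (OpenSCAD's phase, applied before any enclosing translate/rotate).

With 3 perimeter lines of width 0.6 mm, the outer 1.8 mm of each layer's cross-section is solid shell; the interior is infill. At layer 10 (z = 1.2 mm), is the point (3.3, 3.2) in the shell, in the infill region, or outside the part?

At z = 1.2 mm: the r=11.5 cylinder gives a regular 8-gon of circumradius 11.5 (constant along its height); the cube at (10, 11) is not intersected at this z (z outside [4, 20.5]); the cube at (2, 6.5) is present — its section is the full 9×7 rectangle; the cube at (12.5, -3) (footprint 4×4) is included at this height; Taking the union: the regions partially overlap (shared area 18.34 mm²), so overlapping operands fuse into one piece — 2 connected regions. Overall, the cross-section has 2 separate islands. The nearest boundary edge runs (8.81, 6.50)→(11.50, 0.00); distance from the point to it = 6.35 mm. (Shell/infill is judged within the island containing the point — the largest one.) The point is inside the cross-section and 6.35 mm from the nearest boundary — more than the 1.8 mm shell width (3 × 0.6), so it's in the infill interior.

infill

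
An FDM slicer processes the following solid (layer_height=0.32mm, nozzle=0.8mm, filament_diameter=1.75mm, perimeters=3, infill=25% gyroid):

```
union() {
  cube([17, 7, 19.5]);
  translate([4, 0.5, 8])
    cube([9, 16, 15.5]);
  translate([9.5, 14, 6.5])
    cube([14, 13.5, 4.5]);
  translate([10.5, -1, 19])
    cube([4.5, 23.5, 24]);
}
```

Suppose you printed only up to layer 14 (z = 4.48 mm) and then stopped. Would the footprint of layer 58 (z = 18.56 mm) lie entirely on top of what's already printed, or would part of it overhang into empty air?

Compare the two slices. At z = 4.48: the cube is present — its section is the full 17×7 rectangle (area 119.00 mm²); the cube at (4, 0.5) does not reach this height (z outside [8, 23.5]); the cube at (9.5, 14) does not reach this height (z outside [6.5, 11]); the cube at (10.5, -1) is not intersected at this z (z outside [19, 43]); Merging all regions: only the 17×7 cube is present, so the union is just that shape — area = 119.00 mm². At z = 18.56: the 17×7 cube contributes its full rectangle (area 119.00 mm²); the cube at (4, 0.5) (footprint 9×16) is included at this height (area 144.00 mm²); the cube at (9.5, 14) is absent (z outside [6.5, 11]); the cube at (10.5, -1) is absent (z outside [19, 43]); Merging all regions: the regions partially overlap — summed areas 263.00 mm² minus the doubly-counted overlap 58.50 mm² gives 204.50 mm² — area = 204.50 mm². Checking containment: at z = 18.56 the cross-section extends beyond the z = 4.48 cross-section by about 85.50 mm².

part overhangs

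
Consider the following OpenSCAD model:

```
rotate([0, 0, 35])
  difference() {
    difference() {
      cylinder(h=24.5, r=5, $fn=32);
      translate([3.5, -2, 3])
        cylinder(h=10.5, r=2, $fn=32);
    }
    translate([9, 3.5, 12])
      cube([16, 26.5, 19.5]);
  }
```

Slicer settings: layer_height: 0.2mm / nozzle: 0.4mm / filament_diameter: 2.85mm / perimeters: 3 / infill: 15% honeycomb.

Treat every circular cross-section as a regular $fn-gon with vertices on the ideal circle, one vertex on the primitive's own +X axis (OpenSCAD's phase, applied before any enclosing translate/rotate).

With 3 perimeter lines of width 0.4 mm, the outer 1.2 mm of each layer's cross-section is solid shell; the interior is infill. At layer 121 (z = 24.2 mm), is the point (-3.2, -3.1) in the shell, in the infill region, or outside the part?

At z = 24.2 mm: the r=5 cylinder gives a regular 32-gon of circumradius 5 (constant along its height); the cylinder at (3.5, -2) is not intersected at this z (z outside [3, 13.5]); After the difference (first − rest): none of the subtracted shapes is present at this height, so the r=5 cylinder is unchanged — 1 connected region; the cube at (9, 3.5) is present — its section is the full 16×26.5 rectangle; Subtracting the remaining from the first: starting from that combined region, the 16×26.5 cube at (9, 3.5) misses the remaining region (no effect) — 1 connected region; (rotated 35° about Z; rotation is an isometry so areas/perimeters/island counts are preserved). Overall, the cross-section is a single solid region. Undo the 35° rotation: the query point maps to (-4.399, -0.704) in the un-rotated model frame. The nearest boundary edge runs (-4.90, -0.98)→(-5.00, 0.00); distance from the point to it = 0.53 mm. The point is inside the cross-section, 0.53 mm from the nearest boundary — within the 1.2 mm shell band (3 × 0.4).

shell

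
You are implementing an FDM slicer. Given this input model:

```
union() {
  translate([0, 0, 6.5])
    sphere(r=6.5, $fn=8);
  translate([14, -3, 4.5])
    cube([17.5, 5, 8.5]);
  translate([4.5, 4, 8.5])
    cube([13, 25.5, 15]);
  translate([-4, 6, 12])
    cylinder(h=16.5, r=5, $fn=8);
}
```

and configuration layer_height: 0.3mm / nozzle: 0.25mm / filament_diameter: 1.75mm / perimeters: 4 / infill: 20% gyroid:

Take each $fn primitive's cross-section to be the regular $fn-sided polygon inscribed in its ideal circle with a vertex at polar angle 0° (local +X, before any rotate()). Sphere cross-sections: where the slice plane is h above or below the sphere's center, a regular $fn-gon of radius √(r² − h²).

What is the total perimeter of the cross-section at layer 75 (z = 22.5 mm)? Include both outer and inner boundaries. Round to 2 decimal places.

107.61 mm

At z = 22.5 mm: the sphere is not intersected at this z (|z−center|=16.000 > r=6.5); the cube at (14, -3) does not reach this height (z outside [4.5, 13]); the 13×25.5 cube at (4.5, 4) contributes its full rectangle (perimeter 77.00 mm); the r=5 cylinder at (-4, 6) contributes a regular 8-gon of circumradius 5 (perimeter = 2·8·5.000·sin(180°/8) = 30.61 mm); Taking the union: the 2 present regions are separate (no shared area or edge), so areas and boundary lengths simply add and each stays a separate island — boundary = 107.61 mm. Overall, the cross-section has 2 separate islands. Total boundary length (outer) = 107.61 mm.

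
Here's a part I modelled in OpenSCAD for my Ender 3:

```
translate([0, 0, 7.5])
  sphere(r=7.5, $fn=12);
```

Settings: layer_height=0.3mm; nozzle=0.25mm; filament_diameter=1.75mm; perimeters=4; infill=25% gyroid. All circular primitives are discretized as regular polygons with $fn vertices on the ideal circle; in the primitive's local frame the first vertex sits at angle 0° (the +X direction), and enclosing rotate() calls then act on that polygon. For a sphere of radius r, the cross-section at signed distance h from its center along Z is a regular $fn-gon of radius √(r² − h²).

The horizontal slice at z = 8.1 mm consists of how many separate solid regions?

1

At z = 8.1 mm: the r=7.5 sphere contributes a regular 12-gon of circumradius √(7.5²−0.6²) = 7.476. The result has 1 disconnected region.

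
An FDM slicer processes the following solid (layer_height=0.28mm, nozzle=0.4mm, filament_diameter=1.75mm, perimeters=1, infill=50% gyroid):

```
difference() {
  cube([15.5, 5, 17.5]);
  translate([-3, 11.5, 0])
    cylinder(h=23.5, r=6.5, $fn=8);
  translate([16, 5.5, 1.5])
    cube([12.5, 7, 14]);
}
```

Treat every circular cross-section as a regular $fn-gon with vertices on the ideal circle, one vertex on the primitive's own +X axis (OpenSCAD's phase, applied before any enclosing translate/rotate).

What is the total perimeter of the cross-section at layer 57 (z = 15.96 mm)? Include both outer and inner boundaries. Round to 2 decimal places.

At z = 15.96 mm: the 15.5×5 cube contributes its full rectangle (perimeter 41.00 mm); the r=6.5 cylinder at (-3, 11.5) contributes a regular 8-gon of circumradius 6.5 (perimeter = 2·8·6.500·sin(180°/8) = 39.80 mm); the cube at (16, 5.5) is not intersected at this z (z outside [1.5, 15.5]); Subtracting the remaining from the first: starting from the 15.5×5 cube, the r=6.5 cylinder at (-3, 11.5) misses the remaining region (no effect) — boundary = 41.00 mm. Overall, the cross-section is a single solid region. Total boundary length (outer) = 41.00 mm.

41.00 mm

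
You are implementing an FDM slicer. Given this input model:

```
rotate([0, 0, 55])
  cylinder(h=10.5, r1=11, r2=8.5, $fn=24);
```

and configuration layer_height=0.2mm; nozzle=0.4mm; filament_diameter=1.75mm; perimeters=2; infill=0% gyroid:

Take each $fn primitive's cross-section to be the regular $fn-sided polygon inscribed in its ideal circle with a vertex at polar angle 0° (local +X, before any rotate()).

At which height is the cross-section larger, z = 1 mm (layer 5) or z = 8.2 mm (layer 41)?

layer 5 (z = 1 mm)

Layer 5 (z = 1): the cone: at t=0.095 of its height the radius interpolates to r₁+(r₂−r₁)t = 10.762, giving a regular 24-gon of that circumradius (area = (24/2)·10.762²·sin(360°/24) = 359.71 mm²); (whole slice rotated 55° about Z — lengths, areas and connectivity unchanged). So its area = 359.71 mm². Layer 41 (z = 8.2): the cone: at t=0.781 of its height the radius interpolates to r₁+(r₂−r₁)t = 9.048, giving a regular 24-gon of that circumradius (area = (24/2)·9.048²·sin(360°/24) = 254.24 mm²); (whole slice rotated 55° about Z — lengths, areas and connectivity unchanged). So its area = 254.24 mm². Layer 5 is larger (359.71 vs 254.24 mm²).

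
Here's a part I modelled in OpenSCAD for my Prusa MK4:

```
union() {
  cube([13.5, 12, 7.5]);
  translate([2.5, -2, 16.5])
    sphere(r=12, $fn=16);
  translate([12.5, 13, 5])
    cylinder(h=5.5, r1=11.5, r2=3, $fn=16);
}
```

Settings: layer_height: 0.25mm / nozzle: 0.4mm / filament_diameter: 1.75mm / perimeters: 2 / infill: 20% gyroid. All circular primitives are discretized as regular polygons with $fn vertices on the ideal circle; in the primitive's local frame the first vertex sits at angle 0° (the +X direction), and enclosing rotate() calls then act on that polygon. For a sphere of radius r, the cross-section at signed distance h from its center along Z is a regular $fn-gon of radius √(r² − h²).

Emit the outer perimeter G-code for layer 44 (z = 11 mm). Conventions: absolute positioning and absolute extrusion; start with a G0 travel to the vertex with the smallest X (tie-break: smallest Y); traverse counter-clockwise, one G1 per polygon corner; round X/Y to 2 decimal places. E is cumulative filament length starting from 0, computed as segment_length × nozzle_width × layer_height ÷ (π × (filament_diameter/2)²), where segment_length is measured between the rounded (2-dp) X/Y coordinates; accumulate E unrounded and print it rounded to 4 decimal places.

At z = 11 mm: the cube is absent (z outside [0, 7.5]); the sphere at (2.5, -2): section is a regular 16-gon, circumradius = √(r²−h²) = √(12²−5.5²) = 10.665; the cone at (12.5, 13) is not intersected at this z (z outside [5, 10.5]); Taking the union: only the r=12 sphere at (2.5, -2) is present, so the union is just that shape — 1 connected region. The outline is a single polygon with 16 vertices. Extrusion per mm of travel: 0.4 × 0.25 / (π × 0.875²) = 0.041575. Accumulating E over each segment gives final E = 2.7679.

G0 X-8.17 Y-2.00 Z11.00
G1 X-7.35 Y-6.08 E0.1730
G1 X-5.04 Y-9.54 E0.3460
G1 X-1.58 Y-11.85 E0.5189
G1 X2.50 Y-12.67 E0.6920
G1 X6.58 Y-11.85 E0.8650
G1 X10.04 Y-9.54 E1.0379
G1 X12.35 Y-6.08 E1.2109
G1 X13.17 Y-2.00 E1.3839
G1 X12.35 Y2.08 E1.5569
G1 X10.04 Y5.54 E1.7299
G1 X6.58 Y7.85 E1.9029
G1 X2.50 Y8.67 E2.0759
G1 X-1.58 Y7.85 E2.2489
G1 X-5.04 Y5.54 E2.4219
G1 X-7.35 Y2.08 E2.5948
G1 X-8.17 Y-2.00 E2.7679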